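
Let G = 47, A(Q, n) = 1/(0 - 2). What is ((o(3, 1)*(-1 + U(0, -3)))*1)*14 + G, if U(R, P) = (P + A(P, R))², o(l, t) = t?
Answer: 409/2 ≈ 204.50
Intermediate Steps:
A(Q, n) = -½ (A(Q, n) = 1/(-2) = -½)
U(R, P) = (-½ + P)² (U(R, P) = (P - ½)² = (-½ + P)²)
((o(3, 1)*(-1 + U(0, -3)))*1)*14 + G = ((1*(-1 + (-1 + 2*(-3))²/4))*1)*14 + 47 = ((1*(-1 + (-1 - 6)²/4))*1)*14 + 47 = ((1*(-1 + (¼)*(-7)²))*1)*14 + 47 = ((1*(-1 + (¼)*49))*1)*14 + 47 = ((1*(-1 + 49/4))*1)*14 + 47 = ((1*(45/4))*1)*14 + 47 = ((45/4)*1)*14 + 47 = (45/4)*14 + 47 = 315/2 + 47 = 409/2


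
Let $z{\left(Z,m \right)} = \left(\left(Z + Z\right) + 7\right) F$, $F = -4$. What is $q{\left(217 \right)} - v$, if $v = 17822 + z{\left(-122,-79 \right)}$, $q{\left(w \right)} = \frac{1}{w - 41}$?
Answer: $- \frac{3303519}{176} \approx -18770.0$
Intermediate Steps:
$z{\left(Z,m \right)} = -28 - 8 Z$ ($z{\left(Z,m \right)} = \left(\left(Z + Z\right) + 7\right) \left(-4\right) = \left(2 Z + 7\right) \left(-4\right) = \left(7 + 2 Z\right) \left(-4\right) = -28 - 8 Z$)
$q{\left(w \right)} = \frac{1}{-41 + w}$
$v = 18770$ ($v = 17822 - -948 = 17822 + \left(-28 + 976\right) = 17822 + 948 = 18770$)
$q{\left(217 \right)} - v = \frac{1}{-41 + 217} - 18770 = \frac{1}{176} - 18770 = - \frac{3303519}{176}$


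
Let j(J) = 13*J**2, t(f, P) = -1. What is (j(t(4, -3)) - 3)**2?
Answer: 100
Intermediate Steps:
(j(t(4, -3)) - 3)**2 = (13*(-1)**2 - 3)**2 = (13*1 - 3)**2 = (13 - 3)**2 = 10**2 = 100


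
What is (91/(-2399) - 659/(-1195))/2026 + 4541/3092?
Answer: 13189673619581/8979395153780 ≈ 1.4689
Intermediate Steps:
(91/(-2399) - 659/(-1195))/2026 + 4541/3092 = (91*(-1/2399) - 659*(-1/1195))*(1/2026) + 4541*(1/3092) = (-91/2399 + 659/1195)*(1/2026) + 4541/3092 = (1472196/2866805)*(1/2026) + 4541/3092 = 736098/2904073465 + 4541/3092 = 13189673619581/8979395153780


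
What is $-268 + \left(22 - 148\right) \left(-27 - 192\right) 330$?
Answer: $9105752$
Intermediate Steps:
$-268 + \left(22 - 148\right) \left(-27 - 192\right) 330 = -268 + \left(-126\right) \left(-219\right) 330 = -268 + 27594 \cdot 330 = -268 + 9106020 = 9105752$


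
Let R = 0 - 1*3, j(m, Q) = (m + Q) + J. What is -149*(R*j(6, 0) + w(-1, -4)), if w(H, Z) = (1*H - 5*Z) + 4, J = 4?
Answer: 1043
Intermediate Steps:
w(H, Z) = 4 + H - 5*Z (w(H, Z) = (H - 5*Z) + 4 = 4 + H - 5*Z)
j(m, Q) = 4 + Q + m (j(m, Q) = (m + Q) + 4 = (Q + m) + 4 = 4 + Q + m)
R = -3 (R = 0 - 3 = -3)
-149*(R*j(6, 0) + w(-1, -4)) = -149*(-3*(4 + 0 + 6) + (4 - 1 - 5*(-4))) = -149*(-3*10 + (4 - 1 + 20)) = -149*(-30 + 23) = -149*(-7) = 1043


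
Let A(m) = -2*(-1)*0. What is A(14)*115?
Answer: 0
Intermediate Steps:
A(m) = 0 (A(m) = 2*0 = 0)
A(14)*115 = 0*115 = 0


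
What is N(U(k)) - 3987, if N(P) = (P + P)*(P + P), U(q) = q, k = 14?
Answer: -3203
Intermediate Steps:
N(P) = 4*P² (N(P) = (2*P)*(2*P) = 4*P²)
N(U(k)) - 3987 = 4*14² - 3987 = 4*196 - 3987 = 784 - 3987 = -3203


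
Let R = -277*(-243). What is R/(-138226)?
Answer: -67311/138226 ≈ -0.48696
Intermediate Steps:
R = 67311
R/(-138226) = 67311/(-138226) = 67311*(-1/138226) = -67311/138226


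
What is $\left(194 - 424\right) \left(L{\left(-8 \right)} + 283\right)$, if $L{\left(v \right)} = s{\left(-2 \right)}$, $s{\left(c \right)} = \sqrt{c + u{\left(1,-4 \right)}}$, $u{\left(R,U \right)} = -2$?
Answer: $-65090 - 460 i \approx -65090.0 - 460.0 i$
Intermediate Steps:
$s{\left(c \right)} = \sqrt{-2 + c}$ ($s{\left(c \right)} = \sqrt{c - 2} = \sqrt{-2 + c}$)
$L{\left(v \right)} = 2 i$ ($L{\left(v \right)} = \sqrt{-2 - 2} = \sqrt{-4} = 2 i$)
$\left(194 - 424\right) \left(L{\left(-8 \right)} + 283\right) = \left(194 - 424\right) \left(2 i + 283\right) = \left(194 - 424\right) \left(283 + 2 i\right) = - 230 \left(283 + 2 i\right) = -65090 - 460 i$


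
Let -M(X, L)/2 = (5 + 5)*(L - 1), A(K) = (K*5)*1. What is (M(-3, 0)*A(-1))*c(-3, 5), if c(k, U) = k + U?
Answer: -200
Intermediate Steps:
A(K) = 5*K (A(K) = (5*K)*1 = 5*K)
M(X, L) = 20 - 20*L (M(X, L) = -2*(5 + 5)*(L - 1) = -20*(-1 + L) = -2*(-10 + 10*L) = 20 - 20*L)
c(k, U) = U + k
(M(-3, 0)*A(-1))*c(-3, 5) = ((20 - 20*0)*(5*(-1)))*(5 - 3) = ((20 + 0)*(-5))*2 = (20*(-5))*2 = -100*2 = -200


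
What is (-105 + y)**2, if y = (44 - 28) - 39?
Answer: 16384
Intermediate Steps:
y = -23 (y = 16 - 39 = -23)
(-105 + y)**2 = (-105 - 23)**2 = (-128)**2 = 16384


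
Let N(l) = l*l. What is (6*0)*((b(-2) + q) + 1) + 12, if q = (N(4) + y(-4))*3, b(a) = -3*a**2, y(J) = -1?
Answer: 12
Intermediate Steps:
N(l) = l**2
q = 45 (q = (4**2 - 1)*3 = (16 - 1)*3 = 15*3 = 45)
(6*0)*((b(-2) + q) + 1) + 12 = (6*0)*((-3*(-2)**2 + 45) + 1) + 12 = 0*((-3*4 + 45) + 1) + 12 = 0*((-12 + 45) + 1) + 12 = 0*(33 + 1) + 12 = 0*34 + 12 = 0 + 12 = 12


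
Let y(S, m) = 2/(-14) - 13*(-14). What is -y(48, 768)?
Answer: -1273/7 ≈ -181.86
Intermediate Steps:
y(S, m) = 1273/7 (y(S, m) = 2*(-1/14) + 182 = -⅐ + 182 = 1273/7)
-y(48, 768) = -1*1273/7 = -1273/7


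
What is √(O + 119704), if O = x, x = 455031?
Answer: √574735 ≈ 758.11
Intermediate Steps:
O = 455031
√(O + 119704) = √(455031 + 119704) = √574735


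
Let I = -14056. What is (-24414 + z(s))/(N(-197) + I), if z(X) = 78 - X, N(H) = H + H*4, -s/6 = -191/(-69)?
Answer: 559346/345943 ≈ 1.6169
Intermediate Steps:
s = -382/23 (s = -(-1146)/(-69) = -(-1146)*(-1)/69 = -6*191/69 = -382/23 ≈ -16.609)
N(H) = 5*H (N(H) = H + 4*H = 5*H)
(-24414 + z(s))/(N(-197) + I) = (-24414 + (78 - 1*(-382/23)))/(5*(-197) - 14056) = (-24414 + (78 + 382/23))/(-985 - 14056) = (-24414 + 2176/23)/(-15041) = -559346/23*(-1/15041) = 559346/345943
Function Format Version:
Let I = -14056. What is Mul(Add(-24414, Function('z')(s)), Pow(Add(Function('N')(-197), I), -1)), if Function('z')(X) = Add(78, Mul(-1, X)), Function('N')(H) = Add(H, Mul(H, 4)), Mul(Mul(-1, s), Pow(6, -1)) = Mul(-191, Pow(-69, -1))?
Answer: Rational(559346, 345943) ≈ 1.6169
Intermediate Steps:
s = Rational(-382, 23) (s = Mul(-6, Mul(-191, Pow(-69, -1))) = Mul(-6, Mul(-191, Rational(-1, 69))) = Mul(-6, Rational(191, 69)) = Rational(-382, 23) ≈ -16.609)
Function('N')(H) = Mul(5, H) (Function('N')(H) = Add(H, Mul(4, H)) = Mul(5, H))
Mul(Add(-24414, Function('z')(s)), Pow(Add(Function('N')(-197), I), -1)) = Mul(Add(-24414, Add(78, Mul(-1, Rational(-382, 23)))), Pow(Add(Mul(5, -197), -14056), -1)) = Mul(Add(-24414, Add(78, Rational(382, 23))), Pow(Add(-985, -14056), -1)) = Mul(Add(-24414, Rational(2176, 23)), Pow(-15041, -1)) = Mul(Rational(-559346, 23), Rational(-1, 15041)) = Rational(559346, 345943)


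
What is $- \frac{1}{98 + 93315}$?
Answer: $- \frac{1}{93413} \approx -1.0705 \cdot 10^{-5}$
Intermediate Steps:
$- \frac{1}{98 + 93315} = - \frac{1}{93413}$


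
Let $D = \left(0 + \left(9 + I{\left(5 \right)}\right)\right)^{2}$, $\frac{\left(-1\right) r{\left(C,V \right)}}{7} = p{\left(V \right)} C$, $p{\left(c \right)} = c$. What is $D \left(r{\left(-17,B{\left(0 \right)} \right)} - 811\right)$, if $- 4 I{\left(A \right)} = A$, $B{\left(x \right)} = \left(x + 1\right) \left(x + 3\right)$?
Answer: $- \frac{218147}{8} \approx -27268.0$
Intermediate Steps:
$B{\left(x \right)} = \left(1 + x\right) \left(3 + x\right)$
$I{\left(A \right)} = - \frac{A}{4}$
$r{\left(C,V \right)} = - 7 C V$ ($r{\left(C,V \right)} = - 7 V C = - 7 C V$)
$D = \frac{961}{16}$ ($D = \left(0 + \left(9 - \frac{5}{4}\right)\right)^{2} = \left(0 + \frac{31}{4}\right)^{2} = \left(\frac{31}{4}\right)^{2} = \frac{961}{16} \approx 60.063$)
$D \left(r{\left(-17,B{\left(0 \right)} \right)} - 811\right) = \frac{961 \left(\left(-7\right) \left(-17\right) \left(3 + 0^{2} + 4 \cdot 0\right) - 811\right)}{16} = \frac{961 \left(\left(-7\right) \left(-17\right) \left(3 + 0 + 0\right) - 811\right)}{16} = \frac{961 \left(\left(-7\right) \left(-17\right) 3 - 811\right)}{16} = \frac{961 \left(357 - 811\right)}{16} = \frac{961}{16} \left(-454\right) = - \frac{218147}{8}$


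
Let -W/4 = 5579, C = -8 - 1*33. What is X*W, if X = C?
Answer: 914956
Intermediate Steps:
C = -41 (C = -8 - 33 = -41)
W = -22316 (W = -4*5579 = -22316)
X = -41
X*W = -41*(-22316) = 914956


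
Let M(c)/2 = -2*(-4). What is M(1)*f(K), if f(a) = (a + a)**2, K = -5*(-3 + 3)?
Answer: 0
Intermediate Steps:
K = 0 (K = -5*0 = 0)
f(a) = 4*a**2 (f(a) = (2*a)**2 = 4*a**2)
M(c) = 16 (M(c) = 2*(-2*(-4)) = 2*8 = 16)
M(1)*f(K) = 16*(4*0**2) = 16*(4*0) = 16*0 = 0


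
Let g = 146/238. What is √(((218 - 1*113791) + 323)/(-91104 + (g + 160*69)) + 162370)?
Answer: 2*√3684778764555724345/9527543 ≈ 402.95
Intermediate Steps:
g = 73/119 (g = 146*(1/238) = 73/119 ≈ 0.61345)
√(((218 - 1*113791) + 323)/(-91104 + (g + 160*69)) + 162370) = √(((218 - 1*113791) + 323)/(-91104 + (73/119 + 160*69)) + 162370) = √(((218 - 113791) + 323)/(-91104 + (73/119 + 11040)) + 162370) = √((-113573 + 323)/(-91104 + 1313833/119) + 162370) = √(-113250/(-9527543/119) + 162370) = √(-113250*(-119/9527543) + 162370) = √(13476750/9527543 + 162370) = √(1547000633660/9527543) = 2*√3684778764555724345/9527543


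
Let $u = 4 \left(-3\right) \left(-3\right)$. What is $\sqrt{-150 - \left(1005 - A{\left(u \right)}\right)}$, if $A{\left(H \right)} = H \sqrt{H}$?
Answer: $i \sqrt{939} \approx 30.643 i$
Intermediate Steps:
$u = 36$ ($u = \left(-12\right) \left(-3\right) = 36$)
$A{\left(H \right)} = H^{\frac{3}{2}}$
$\sqrt{-150 - \left(1005 - A{\left(u \right)}\right)} = \sqrt{-150 - \left(1005 - 216\right)} = \sqrt{-150 + \left(\left(0 + \left(216 + 13\right)\right) - 1018\right)} = \sqrt{-150 + \left(\left(0 + 229\right) - 1018\right)} = \sqrt{-150 + \left(229 - 1018\right)} = \sqrt{-150 - 789} = \sqrt{-939} = i \sqrt{939}$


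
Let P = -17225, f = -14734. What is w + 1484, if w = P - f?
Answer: -1007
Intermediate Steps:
w = -2491 (w = -17225 - 1*(-14734) = -17225 + 14734 = -2491)
w + 1484 = -2491 + 1484 = -1007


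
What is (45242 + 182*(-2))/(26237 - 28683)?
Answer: -22439/1223 ≈ -18.348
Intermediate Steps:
(45242 + 182*(-2))/(26237 - 28683) = (45242 - 364)/(-2446) = 44878*(-1/2446) = -22439/1223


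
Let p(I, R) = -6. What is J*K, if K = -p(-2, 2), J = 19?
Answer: 114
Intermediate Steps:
K = 6 (K = -1*(-6) = 6)
J*K = 19*6 = 114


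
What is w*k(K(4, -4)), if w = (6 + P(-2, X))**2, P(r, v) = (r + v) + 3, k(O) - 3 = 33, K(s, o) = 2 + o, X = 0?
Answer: 1764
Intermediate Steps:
k(O) = 36 (k(O) = 3 + 33 = 36)
P(r, v) = 3 + r + v
w = 49 (w = (6 + (3 - 2 + 0))**2 = (6 + 1)**2 = 7**2 = 49)
w*k(K(4, -4)) = 49*36 = 1764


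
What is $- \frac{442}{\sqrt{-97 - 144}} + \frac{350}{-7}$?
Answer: $-50 + \frac{442 i \sqrt{241}}{241} \approx -50.0 + 28.472 i$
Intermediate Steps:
$- \frac{442}{\sqrt{-97 - 144}} + \frac{350}{-7} = - \frac{442}{\sqrt{-241}} + 350 \left(- \frac{1}{7}\right) = - \frac{442}{i \sqrt{241}} - 50 = - 442 \left(- \frac{i \sqrt{241}}{241}\right) - 50 = \frac{442 i \sqrt{241}}{241} - 50 = -50 + \frac{442 i \sqrt{241}}{241}$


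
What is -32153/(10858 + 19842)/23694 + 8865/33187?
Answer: 586125941399/2194583298600 ≈ 0.26708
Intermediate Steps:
-32153/(10858 + 19842)/23694 + 8865/33187 = -32153/30700*(1/23694) + 8865*(1/33187) = -32153*1/30700*(1/23694) + 8865/33187 = -32153/30700*1/23694 + 8865/33187 = -2923/66127800 + 8865/33187 = 586125941399/2194583298600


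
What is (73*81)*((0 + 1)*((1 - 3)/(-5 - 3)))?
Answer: 5913/4 ≈ 1478.3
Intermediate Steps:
(73*81)*((0 + 1)*((1 - 3)/(-5 - 3))) = 5913*(1*(-2/(-8))) = 5913*(1*(-2*(-⅛))) = 5913*(1*(¼)) = 5913*(¼) = 5913/4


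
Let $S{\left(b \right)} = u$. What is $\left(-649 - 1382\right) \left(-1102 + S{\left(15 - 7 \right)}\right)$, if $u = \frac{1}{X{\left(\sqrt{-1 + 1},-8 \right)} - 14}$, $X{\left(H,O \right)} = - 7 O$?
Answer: $\frac{31333591}{14} \approx 2.2381 \cdot 10^{6}$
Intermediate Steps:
$u = \frac{1}{42}$ ($u = \frac{1}{\left(-7\right) \left(-8\right) - 14} = \frac{1}{56 - 14} = \frac{1}{42} \approx 0.02381$)
$S{\left(b \right)} = \frac{1}{42}$
$\left(-649 - 1382\right) \left(-1102 + S{\left(15 - 7 \right)}\right) = \left(-649 - 1382\right) \left(-1102 + \frac{1}{42}\right) = \left(-2031\right) \left(- \frac{46283}{42}\right) = \frac{31333591}{14}$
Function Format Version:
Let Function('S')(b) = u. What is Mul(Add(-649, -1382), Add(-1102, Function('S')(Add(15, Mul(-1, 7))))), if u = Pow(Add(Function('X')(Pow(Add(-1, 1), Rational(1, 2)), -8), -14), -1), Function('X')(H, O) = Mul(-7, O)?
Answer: Rational(31333591, 14) ≈ 2.2381e+6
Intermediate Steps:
u = Rational(1, 42) (u = Pow(Add(Mul(-7, -8), -14), -1) = Pow(Add(56, -14), -1) = Pow(42, -1) = Rational(1, 42) ≈ 0.023810)
Function('S')(b) = Rational(1, 42)
Mul(Add(-649, -1382), Add(-1102, Function('S')(Add(15, Mul(-1, 7))))) = Mul(Add(-649, -1382), Add(-1102, Rational(1, 42))) = Mul(-2031, Rational(-46283, 42)) = Rational(31333591, 14)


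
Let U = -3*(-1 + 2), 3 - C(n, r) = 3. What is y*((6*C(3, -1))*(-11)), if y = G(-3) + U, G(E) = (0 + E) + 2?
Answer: 0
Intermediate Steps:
G(E) = 2 + E (G(E) = E + 2 = 2 + E)
C(n, r) = 0 (C(n, r) = 3 - 1*3 = 3 - 3 = 0)
U = -3 (U = -3*1 = -3)
y = -4 (y = (2 - 3) - 3 = -1 - 3 = -4)
y*((6*C(3, -1))*(-11)) = -4*6*0*(-11) = -0*(-11) = -4*0 = 0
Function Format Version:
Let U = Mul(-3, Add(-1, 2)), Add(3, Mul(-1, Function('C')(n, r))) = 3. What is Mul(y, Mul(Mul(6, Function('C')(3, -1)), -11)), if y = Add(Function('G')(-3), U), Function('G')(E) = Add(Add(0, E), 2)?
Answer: 0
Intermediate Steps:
Function('G')(E) = Add(2, E) (Function('G')(E) = Add(E, 2) = Add(2, E))
Function('C')(n, r) = 0 (Function('C')(n, r) = Add(3, Mul(-1, 3)) = Add(3, -3) = 0)
U = -3 (U = Mul(-3, 1) = -3)
y = -4 (y = Add(Add(2, -3), -3) = Add(-1, -3) = -4)
Mul(y, Mul(Mul(6, Function('C')(3, -1)), -11)) = Mul(-4, Mul(Mul(6, 0), -11)) = Mul(-4, Mul(0, -11)) = Mul(-4, 0) = 0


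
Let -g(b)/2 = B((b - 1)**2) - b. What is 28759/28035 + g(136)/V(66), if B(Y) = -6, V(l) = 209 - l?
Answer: 12074477/4009005 ≈ 3.0118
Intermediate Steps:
g(b) = 12 + 2*b (g(b) = -2*(-6 - b) = 12 + 2*b)
28759/28035 + g(136)/V(66) = 28759/28035 + (12 + 2*136)/(209 - 1*66) = 28759*(1/28035) + (12 + 272)/(209 - 66) = 28759/28035 + 284/143 = 12074477/4009005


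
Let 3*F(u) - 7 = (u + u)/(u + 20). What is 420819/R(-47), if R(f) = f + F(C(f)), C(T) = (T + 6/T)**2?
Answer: -1249934689017/130708364 ≈ -9562.8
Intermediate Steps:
F(u) = 7/3 + 2*u/(3*(20 + u)) (F(u) = 7/3 + ((u + u)/(u + 20))/3 = 7/3 + ((2*u)/(20 + u))/3 = 7/3 + (2*u/(20 + u))/3 = 7/3 + 2*u/(3*(20 + u)))
R(f) = f + (140 + 9*(6 + f**2)**2/f**2)/(3*(20 + (6 + f**2)**2/f**2)) (R(f) = f + (140 + 9*((6 + f**2)**2/f**2))/(3*(20 + (6 + f**2)**2/f**2)) = f + (140 + 9*(6 + f**2)**2/f**2)/(3*(20 + (6 + f**2)**2/f**2)))
420819/R(-47) = 420819/(((108 + (-47)**5 + 3*(-47)**4 + 32*(-47)**3 + 36*(-47) + (248/3)*(-47)**2)/(36 + (-47)**4 + 32*(-47)**2))) = 420819/(((108 - 229345007 + 3*4879681 + 32*(-103823) - 1692 + (248/3)*2209)/(36 + 4879681 + 32*2209))) = 420819/(((108 - 229345007 + 14639043 - 3322336 - 1692 + 547832/3)/(36 + 4879681 + 70688))) = 420819/((-653541820/3/4950405)) = 420819/(((1/4950405)*(-653541820/3))) = 420819/(-130708364/2970243) = 420819*(-2970243/130708364) = -1249934689017/130708364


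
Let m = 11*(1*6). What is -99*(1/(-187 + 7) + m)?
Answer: -130669/20 ≈ -6533.5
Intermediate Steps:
m = 66 (m = 11*6 = 66)
-99*(1/(-187 + 7) + m) = -99*(1/(-187 + 7) + 66) = -99*(1/(-180) + 66) = -99*(-1/180 + 66) = -99*11879/180 = -130669/20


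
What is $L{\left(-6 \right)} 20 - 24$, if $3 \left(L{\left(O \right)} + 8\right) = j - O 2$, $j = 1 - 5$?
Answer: $- \frac{392}{3} \approx -130.67$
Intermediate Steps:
$j = -4$ ($j = 1 - 5 = -4$)
$L{\left(O \right)} = - \frac{28}{3} - \frac{2 O}{3}$ ($L{\left(O \right)} = -8 + \frac{-4 - O 2}{3} = -8 + \frac{-4 - 2 O}{3} = -8 - \left(\frac{4}{3} + \frac{2 O}{3}\right) = - \frac{28}{3} - \frac{2 O}{3}$)
$L{\left(-6 \right)} 20 - 24 = \left(- \frac{28}{3} - -4\right) 20 - 24 = \left(- \frac{28}{3} + 4\right) 20 - 24 = \left(- \frac{16}{3}\right) 20 - 24 = - \frac{320}{3} - 24 = - \frac{392}{3}$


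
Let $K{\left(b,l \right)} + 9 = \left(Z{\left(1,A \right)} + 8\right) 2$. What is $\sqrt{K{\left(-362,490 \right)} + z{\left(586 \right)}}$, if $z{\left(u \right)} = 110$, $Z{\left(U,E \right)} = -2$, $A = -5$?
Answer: $\sqrt{113} \approx 10.63$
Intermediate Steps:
$K{\left(b,l \right)} = 3$ ($K{\left(b,l \right)} = -9 + \left(-2 + 8\right) 2 = -9 + 6 \cdot 2 = -9 + 12 = 3$)
$\sqrt{K{\left(-362,490 \right)} + z{\left(586 \right)}} = \sqrt{3 + 110} = \sqrt{113}$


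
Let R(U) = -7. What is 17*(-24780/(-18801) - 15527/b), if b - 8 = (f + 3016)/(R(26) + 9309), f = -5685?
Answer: -15377582541266/449638449 ≈ -34200.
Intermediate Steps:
b = 71747/9302 (b = 8 + (-5685 + 3016)/(-7 + 9309) = 8 - 2669/9302 = 71747/9302 ≈ 7.7131)
17*(-24780/(-18801) - 15527/b) = 17*(-24780/(-18801) - 15527/71747/9302) = 17*(-24780*(-1/18801) - 15527*9302/71747) = 17*(8260/6267 - 144432154/71747) = 17*(-904563678898/449638449) = -15377582541266/449638449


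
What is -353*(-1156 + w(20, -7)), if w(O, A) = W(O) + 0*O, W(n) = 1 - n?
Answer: 414775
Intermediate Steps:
w(O, A) = 1 - O (w(O, A) = (1 - O) + 0*O = (1 - O) + 0 = 1 - O)
-353*(-1156 + w(20, -7)) = -353*(-1156 + (1 - 1*20)) = -353*(-1156 + (1 - 20)) = -353*(-1156 - 19) = -353*(-1175) = 414775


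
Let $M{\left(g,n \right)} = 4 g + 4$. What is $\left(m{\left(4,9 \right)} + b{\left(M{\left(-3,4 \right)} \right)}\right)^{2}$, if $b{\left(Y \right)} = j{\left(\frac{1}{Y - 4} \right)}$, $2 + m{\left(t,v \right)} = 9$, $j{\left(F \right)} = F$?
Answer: $\frac{6889}{144} \approx 47.84$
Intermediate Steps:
$M{\left(g,n \right)} = 4 + 4 g$
$m{\left(t,v \right)} = 7$ ($m{\left(t,v \right)} = -2 + 9 = 7$)
$b{\left(Y \right)} = \frac{1}{-4 + Y}$ ($b{\left(Y \right)} = \frac{1}{Y - 4} = \frac{1}{-4 + Y}$)
$\left(m{\left(4,9 \right)} + b{\left(M{\left(-3,4 \right)} \right)}\right)^{2} = \left(7 + \frac{1}{-4 + \left(4 + 4 \left(-3\right)\right)}\right)^{2} = \left(7 + \frac{1}{-4 + \left(4 - 12\right)}\right)^{2} = \left(7 + \frac{1}{-4 - 8}\right)^{2} = \left(7 + \frac{1}{-12}\right)^{2} = \left(7 - \frac{1}{12}\right)^{2} = \left(\frac{83}{12}\right)^{2} = \frac{6889}{144}$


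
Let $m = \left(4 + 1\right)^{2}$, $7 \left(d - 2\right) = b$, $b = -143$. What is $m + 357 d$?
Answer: $-6554$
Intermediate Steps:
$d = - \frac{129}{7}$ ($d = 2 + \frac{1}{7} \left(-143\right) = 2 - \frac{143}{7} = - \frac{129}{7} \approx -18.429$)
$m = 25$ ($m = 5^{2} = 25$)
$m + 357 d = 25 + 357 \left(- \frac{129}{7}\right) = 25 - 6579 = -6554$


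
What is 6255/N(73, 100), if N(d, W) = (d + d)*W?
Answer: 1251/2920 ≈ 0.42842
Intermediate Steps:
N(d, W) = 2*W*d (N(d, W) = (2*d)*W = 2*W*d)
6255/N(73, 100) = 6255/((2*100*73)) = 6255/14600 = 6255*(1/14600) = 1251/2920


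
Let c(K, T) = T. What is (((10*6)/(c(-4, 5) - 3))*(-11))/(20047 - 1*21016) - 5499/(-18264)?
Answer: 1261739/1966424 ≈ 0.64164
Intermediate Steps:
(((10*6)/(c(-4, 5) - 3))*(-11))/(20047 - 1*21016) - 5499/(-18264) = (((10*6)/(5 - 3))*(-11))/(20047 - 1*21016) - 5499/(-18264) = ((60/2)*(-11))/(20047 - 21016) - 5499*(-1/18264) = ((60*(½))*(-11))/(-969) + 1833/6088 = (30*(-11))*(-1/969) + 1833/6088 = -330*(-1/969) + 1833/6088 = 110/323 + 1833/6088 = 1261739/1966424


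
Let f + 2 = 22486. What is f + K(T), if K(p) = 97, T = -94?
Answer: 22581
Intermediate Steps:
f = 22484 (f = -2 + 22486 = 22484)
f + K(T) = 22484 + 97 = 22581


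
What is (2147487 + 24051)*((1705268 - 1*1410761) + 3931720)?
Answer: 9177412527126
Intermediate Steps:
(2147487 + 24051)*((1705268 - 1*1410761) + 3931720) = 2171538*((1705268 - 1410761) + 3931720) = 2171538*(294507 + 3931720) = 2171538*4226227 = 9177412527126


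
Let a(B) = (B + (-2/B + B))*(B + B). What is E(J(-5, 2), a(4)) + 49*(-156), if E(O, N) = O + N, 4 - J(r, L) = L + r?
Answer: -7577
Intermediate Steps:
J(r, L) = 4 - L - r (J(r, L) = 4 - (L + r) = 4 + (-L - r) = 4 - L - r)
a(B) = 2*B*(-2/B + 2*B) (a(B) = (B + (B - 2/B))*(2*B) = (-2/B + 2*B)*(2*B) = 2*B*(-2/B + 2*B))
E(O, N) = N + O
E(J(-5, 2), a(4)) + 49*(-156) = ((-4 + 4*4²) + (4 - 1*2 - 1*(-5))) + 49*(-156) = ((-4 + 4*16) + (4 - 2 + 5)) - 7644 = ((-4 + 64) + 7) - 7644 = (60 + 7) - 7644 = 67 - 7644 = -7577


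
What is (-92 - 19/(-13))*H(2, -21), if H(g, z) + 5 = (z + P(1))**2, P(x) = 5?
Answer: -295427/13 ≈ -22725.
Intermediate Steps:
H(g, z) = -5 + (5 + z)**2 (H(g, z) = -5 + (z + 5)**2 = -5 + (5 + z)**2)
(-92 - 19/(-13))*H(2, -21) = (-92 - 19/(-13))*(-5 + (5 - 21)**2) = (-92 - 19*(-1/13))*(-5 + (-16)**2) = (-92 + 19/13)*(-5 + 256) = -1177/13*251 = -295427/13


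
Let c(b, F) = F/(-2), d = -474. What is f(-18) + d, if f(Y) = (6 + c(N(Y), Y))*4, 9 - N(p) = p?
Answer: -414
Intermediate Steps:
N(p) = 9 - p
c(b, F) = -F/2 (c(b, F) = F*(-1/2) = -F/2)
f(Y) = 24 - 2*Y (f(Y) = (6 - Y/2)*4 = 24 - 2*Y)
f(-18) + d = (24 - 2*(-18)) - 474 = (24 + 36) - 474 = 60 - 474 = -414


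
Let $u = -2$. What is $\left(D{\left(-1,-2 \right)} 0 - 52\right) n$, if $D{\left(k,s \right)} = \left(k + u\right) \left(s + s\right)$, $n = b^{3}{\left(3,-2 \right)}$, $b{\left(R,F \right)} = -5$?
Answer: $6500$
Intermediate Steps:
$n = -125$ ($n = \left(-5\right)^{3} = -125$)
$D{\left(k,s \right)} = 2 s \left(-2 + k\right)$ ($D{\left(k,s \right)} = \left(k - 2\right) \left(s + s\right) = \left(-2 + k\right) 2 s = 2 s \left(-2 + k\right)$)
$\left(D{\left(-1,-2 \right)} 0 - 52\right) n = \left(2 \left(-2\right) \left(-2 - 1\right) 0 - 52\right) \left(-125\right) = \left(2 \left(-2\right) \left(-3\right) 0 - 52\right) \left(-125\right) = \left(12 \cdot 0 - 52\right) \left(-125\right) = \left(0 - 52\right) \left(-125\right) = \left(-52\right) \left(-125\right) = 6500$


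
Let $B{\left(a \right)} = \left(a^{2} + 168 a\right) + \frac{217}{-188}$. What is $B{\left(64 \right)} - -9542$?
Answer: $\frac{4585103}{188} \approx 24389.0$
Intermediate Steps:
$B{\left(a \right)} = - \frac{217}{188} + a^{2} + 168 a$ ($B{\left(a \right)} = \left(a^{2} + 168 a\right) + 217 \left(- \frac{1}{188}\right) = \left(a^{2} + 168 a\right) - \frac{217}{188} = - \frac{217}{188} + a^{2} + 168 a$)
$B{\left(64 \right)} - -9542 = \left(- \frac{217}{188} + 64^{2} + 168 \cdot 64\right) - -9542 = \left(- \frac{217}{188} + 4096 + 10752\right) + 9542 = \frac{2791207}{188} + 9542 = \frac{4585103}{188}$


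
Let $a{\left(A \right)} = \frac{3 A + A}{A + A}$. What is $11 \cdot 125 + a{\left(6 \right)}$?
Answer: $1377$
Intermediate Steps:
$a{\left(A \right)} = 2$ ($a{\left(A \right)} = \frac{4 A}{2 A} = 4 A \frac{1}{2 A} = 2$)
$11 \cdot 125 + a{\left(6 \right)} = 11 \cdot 125 + 2 = 1375 + 2 = 1377$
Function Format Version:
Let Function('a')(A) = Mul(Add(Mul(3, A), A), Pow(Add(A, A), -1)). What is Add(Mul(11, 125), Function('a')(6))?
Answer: 1377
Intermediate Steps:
Function('a')(A) = 2 (Function('a')(A) = Mul(Mul(4, A), Pow(Mul(2, A), -1)) = Mul(Mul(4, A), Mul(Rational(1, 2), Pow(A, -1))) = 2)
Add(Mul(11, 125), Function('a')(6)) = Add(Mul(11, 125), 2) = Add(1375, 2) = 1377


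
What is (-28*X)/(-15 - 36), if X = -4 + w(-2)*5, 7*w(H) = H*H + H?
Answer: -24/17 ≈ -1.4118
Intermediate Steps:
w(H) = H/7 + H²/7 (w(H) = (H*H + H)/7 = (H² + H)/7 = (H + H²)/7 = H/7 + H²/7)
X = -18/7 (X = -4 + ((⅐)*(-2)*(1 - 2))*5 = -4 + ((⅐)*(-2)*(-1))*5 = -4 + (2/7)*5 = -4 + 10/7 = -18/7 ≈ -2.5714)
(-28*X)/(-15 - 36) = (-28*(-18/7))/(-15 - 36) = 72/(-51) = 72*(-1/51) = -24/17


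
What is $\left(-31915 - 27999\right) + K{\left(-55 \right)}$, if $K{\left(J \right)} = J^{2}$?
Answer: $-56889$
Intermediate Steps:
$\left(-31915 - 27999\right) + K{\left(-55 \right)} = \left(-31915 - 27999\right) + \left(-55\right)^{2} = -59914 + 3025 = -56889$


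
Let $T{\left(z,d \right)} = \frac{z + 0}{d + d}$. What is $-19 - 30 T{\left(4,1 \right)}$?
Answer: $-79$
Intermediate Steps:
$T{\left(z,d \right)} = \frac{z}{2 d}$
$-19 - 30 T{\left(4,1 \right)} = -19 - 30 \cdot \frac{1}{2} \cdot 4 \cdot 1^{-1} = -19 - 30 \cdot \frac{1}{2} \cdot 4 \cdot 1 = -19 - 60 = -79$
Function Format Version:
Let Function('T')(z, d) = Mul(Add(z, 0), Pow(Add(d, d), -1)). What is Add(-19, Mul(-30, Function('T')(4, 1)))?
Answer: -79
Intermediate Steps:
Function('T')(z, d) = Mul(Rational(1, 2), z, Pow(d, -1)) (Function('T')(z, d) = Mul(z, Pow(Mul(2, d), -1)) = Mul(z, Mul(Rational(1, 2), Pow(d, -1))) = Mul(Rational(1, 2), z, Pow(d, -1)))
Add(-19, Mul(-30, Function('T')(4, 1))) = Add(-19, Mul(-30, Mul(Rational(1, 2), 4, Pow(1, -1)))) = Add(-19, Mul(-30, Mul(Rational(1, 2), 4, 1))) = Add(-19, Mul(-30, 2)) = Add(-19, -60) = -79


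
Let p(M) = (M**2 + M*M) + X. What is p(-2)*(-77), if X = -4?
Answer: -308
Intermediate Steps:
p(M) = -4 + 2*M**2 (p(M) = (M**2 + M*M) - 4 = (M**2 + M**2) - 4 = 2*M**2 - 4 = -4 + 2*M**2)
p(-2)*(-77) = (-4 + 2*(-2)**2)*(-77) = (-4 + 2*4)*(-77) = (-4 + 8)*(-77) = 4*(-77) = -308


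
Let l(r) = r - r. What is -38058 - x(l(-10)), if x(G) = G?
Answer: -38058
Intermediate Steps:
l(r) = 0
-38058 - x(l(-10)) = -38058 - 1*0 = -38058 + 0 = -38058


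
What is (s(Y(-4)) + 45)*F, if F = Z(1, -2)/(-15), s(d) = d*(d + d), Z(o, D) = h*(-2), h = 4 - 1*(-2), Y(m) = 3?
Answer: 252/5 ≈ 50.400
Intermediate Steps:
h = 6 (h = 4 + 2 = 6)
Z(o, D) = -12 (Z(o, D) = 6*(-2) = -12)
s(d) = 2*d² (s(d) = d*(2*d) = 2*d²)
F = ⅘ (F = -12/(-15) = -12*(-1/15) = ⅘ ≈ 0.80000)
(s(Y(-4)) + 45)*F = (2*3² + 45)*(⅘) = (2*9 + 45)*(⅘) = (18 + 45)*(⅘) = 63*(⅘) = 252/5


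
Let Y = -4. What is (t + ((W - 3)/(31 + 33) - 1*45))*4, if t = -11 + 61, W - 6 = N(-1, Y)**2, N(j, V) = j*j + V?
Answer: 83/4 ≈ 20.750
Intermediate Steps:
N(j, V) = V + j**2 (N(j, V) = j**2 + V = V + j**2)
W = 15 (W = 6 + (-4 + (-1)**2)**2 = 6 + (-4 + 1)**2 = 6 + (-3)**2 = 6 + 9 = 15)
t = 50
(t + ((W - 3)/(31 + 33) - 1*45))*4 = (50 + ((15 - 3)/(31 + 33) - 1*45))*4 = (50 + (12/64 - 45))*4 = (50 + (12*(1/64) - 45))*4 = (50 + (3/16 - 45))*4 = (50 - 717/16)*4 = (83/16)*4 = 83/4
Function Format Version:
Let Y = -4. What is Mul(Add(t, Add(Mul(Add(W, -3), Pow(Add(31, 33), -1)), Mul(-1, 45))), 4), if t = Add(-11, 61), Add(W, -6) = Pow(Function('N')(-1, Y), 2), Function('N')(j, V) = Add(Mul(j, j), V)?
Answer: Rational(83, 4) ≈ 20.750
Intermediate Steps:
Function('N')(j, V) = Add(V, Pow(j, 2)) (Function('N')(j, V) = Add(Pow(j, 2), V) = Add(V, Pow(j, 2)))
W = 15 (W = Add(6, Pow(Add(-4, Pow(-1, 2)), 2)) = Add(6, Pow(Add(-4, 1), 2)) = Add(6, Pow(-3, 2)) = Add(6, 9) = 15)
t = 50
Mul(Add(t, Add(Mul(Add(W, -3), Pow(Add(31, 33), -1)), Mul(-1, 45))), 4) = Mul(Add(50, Add(Mul(Add(15, -3), Pow(Add(31, 33), -1)), Mul(-1, 45))), 4) = Mul(Add(50, Add(Mul(12, Pow(64, -1)), -45)), 4) = Mul(Add(50, Add(Mul(12, Rational(1, 64)), -45)), 4) = Mul(Add(50, Add(Rational(3, 16), -45)), 4) = Mul(Add(50, Rational(-717, 16)), 4) = Mul(Rational(83, 16), 4) = Rational(83, 4)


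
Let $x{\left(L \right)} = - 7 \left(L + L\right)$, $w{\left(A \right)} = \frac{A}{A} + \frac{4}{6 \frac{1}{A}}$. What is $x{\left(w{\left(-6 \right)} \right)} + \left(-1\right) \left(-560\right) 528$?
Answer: $295722$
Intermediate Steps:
$w{\left(A \right)} = 1 + \frac{2 A}{3}$ ($w{\left(A \right)} = 1 + 4 \frac{A}{6} = 1 + \frac{2 A}{3}$)
$x{\left(L \right)} = - 14 L$ ($x{\left(L \right)} = - 7 \cdot 2 L = - 14 L$)
$x{\left(w{\left(-6 \right)} \right)} + \left(-1\right) \left(-560\right) 528 = - 14 \left(1 + \frac{2}{3} \left(-6\right)\right) + \left(-1\right) \left(-560\right) 528 = - 14 \left(1 - 4\right) + 560 \cdot 528 = \left(-14\right) \left(-3\right) + 295680 = 42 + 295680 = 295722$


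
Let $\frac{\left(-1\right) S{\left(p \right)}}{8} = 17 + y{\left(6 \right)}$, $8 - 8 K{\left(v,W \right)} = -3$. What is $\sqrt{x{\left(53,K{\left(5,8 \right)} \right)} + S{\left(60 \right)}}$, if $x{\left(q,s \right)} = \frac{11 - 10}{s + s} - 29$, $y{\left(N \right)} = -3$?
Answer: $\frac{i \sqrt{17017}}{11} \approx 11.859 i$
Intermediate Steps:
$K{\left(v,W \right)} = \frac{11}{8}$ ($K{\left(v,W \right)} = 1 - - \frac{3}{8} = 1 + \frac{3}{8} = \frac{11}{8}$)
$x{\left(q,s \right)} = -29 + \frac{1}{2 s}$ ($x{\left(q,s \right)} = 1 \frac{1}{2 s} - 29 = \frac{1}{2 s} - 29 = -29 + \frac{1}{2 s}$)
$S{\left(p \right)} = -112$ ($S{\left(p \right)} = - 8 \left(17 - 3\right) = \left(-8\right) 14 = -112$)
$\sqrt{x{\left(53,K{\left(5,8 \right)} \right)} + S{\left(60 \right)}} = \sqrt{\left(-29 + \frac{1}{2 \cdot \frac{11}{8}}\right) - 112} = \sqrt{\left(-29 + \frac{1}{2} \cdot \frac{8}{11}\right) - 112} = \sqrt{\left(-29 + \frac{4}{11}\right) - 112} = \sqrt{- \frac{315}{11} - 112} = \sqrt{- \frac{1547}{11}} = \frac{i \sqrt{17017}}{11}$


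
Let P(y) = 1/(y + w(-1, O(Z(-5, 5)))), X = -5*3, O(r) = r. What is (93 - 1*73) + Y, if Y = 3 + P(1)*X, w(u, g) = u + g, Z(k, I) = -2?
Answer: 61/2 ≈ 30.500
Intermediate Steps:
w(u, g) = g + u
X = -15
P(y) = 1/(-3 + y) (P(y) = 1/(y + (-2 - 1)) = 1/(y - 3) = 1/(-3 + y))
Y = 21/2 (Y = 3 - 15/(-3 + 1) = 3 - 15/(-2) = 3 - 1/2*(-15) = 3 + 15/2 = 21/2 ≈ 10.500)
(93 - 1*73) + Y = (93 - 1*73) + 21/2 = (93 - 73) + 21/2 = 20 + 21/2 = 61/2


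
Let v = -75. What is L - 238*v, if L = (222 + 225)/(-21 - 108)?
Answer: 767401/43 ≈ 17847.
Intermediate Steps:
L = -149/43 (L = 447/(-129) = 447*(-1/129) = -149/43 ≈ -3.4651)
L - 238*v = -149/43 - 238*(-75) = -149/43 + 17850 = 767401/43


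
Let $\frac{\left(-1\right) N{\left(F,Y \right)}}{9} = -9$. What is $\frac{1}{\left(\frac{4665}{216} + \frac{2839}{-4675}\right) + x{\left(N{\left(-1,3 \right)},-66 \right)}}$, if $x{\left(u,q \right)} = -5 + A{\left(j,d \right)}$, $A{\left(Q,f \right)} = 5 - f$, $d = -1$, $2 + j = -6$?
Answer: $\frac{19800}{435401} \approx 0.045475$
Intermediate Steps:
$j = -8$ ($j = -2 - 6 = -8$)
$N{\left(F,Y \right)} = 81$ ($N{\left(F,Y \right)} = \left(-9\right) \left(-9\right) = 81$)
$x{\left(u,q \right)} = 1$ ($x{\left(u,q \right)} = -5 + \left(5 - -1\right) = -5 + \left(5 + 1\right) = -5 + 6 = 1$)
$\frac{1}{\left(\frac{4665}{216} + \frac{2839}{-4675}\right) + x{\left(N{\left(-1,3 \right)},-66 \right)}} = \frac{1}{\left(\frac{4665}{216} + \frac{2839}{-4675}\right) + 1} = \frac{1}{\left(4665 \cdot \frac{1}{216} + 2839 \left(- \frac{1}{4675}\right)\right) + 1} = \frac{1}{\left(\frac{1555}{72} - \frac{167}{275}\right) + 1} = \frac{1}{\frac{415601}{19800} + 1} = \frac{1}{\frac{435401}{19800}} = \frac{19800}{435401}$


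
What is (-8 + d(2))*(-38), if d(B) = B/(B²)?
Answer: 285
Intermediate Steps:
d(B) = 1/B (d(B) = B/B² = 1/B)
(-8 + d(2))*(-38) = (-8 + 1/2)*(-38) = (-8 + ½)*(-38) = -15/2*(-38) = 285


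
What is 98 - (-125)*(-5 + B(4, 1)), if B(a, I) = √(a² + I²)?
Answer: -527 + 125*√17 ≈ -11.612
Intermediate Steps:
B(a, I) = √(I² + a²)
98 - (-125)*(-5 + B(4, 1)) = 98 - (-125)*(-5 + √(1² + 4²)) = 98 - (-125)*(-5 + √(1 + 16)) = 98 - (-125)*(-5 + √17) = 98 - 25*(25 - 5*√17) = 98 + (-625 + 125*√17) = -527 + 125*√17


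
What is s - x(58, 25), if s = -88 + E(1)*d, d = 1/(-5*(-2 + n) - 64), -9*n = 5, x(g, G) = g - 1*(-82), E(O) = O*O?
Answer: -105117/461 ≈ -228.02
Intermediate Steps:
E(O) = O²
x(g, G) = 82 + g (x(g, G) = g + 82 = 82 + g)
n = -5/9 (n = -⅑*5 = -5/9 ≈ -0.55556)
d = -9/461 (d = 1/(-5*(-2 - 5/9) - 64) = 1/(-5*(-23/9) - 64) = 1/(115/9 - 64) = 1/(-461/9) = -9/461 ≈ -0.019523)
s = -40577/461 (s = -88 + 1²*(-9/461) = -88 + 1*(-9/461) = -88 - 9/461 = -40577/461 ≈ -88.020)
s - x(58, 25) = -40577/461 - (82 + 58) = -40577/461 - 1*140 = -40577/461 - 140 = -105117/461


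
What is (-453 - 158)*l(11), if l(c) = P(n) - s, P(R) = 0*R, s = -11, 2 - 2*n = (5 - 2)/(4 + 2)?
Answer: -6721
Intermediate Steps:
n = ¾ (n = 1 - (5 - 2)/(2*(4 + 2)) = 1 - 3/(2*6) = 1 - ½*½ = 1 - ¼ = ¾ ≈ 0.75000)
P(R) = 0
l(c) = 11 (l(c) = 0 - 1*(-11) = 0 + 11 = 11)
(-453 - 158)*l(11) = (-453 - 158)*11 = -611*11 = -6721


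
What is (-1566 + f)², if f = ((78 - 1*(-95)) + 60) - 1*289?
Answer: 2630884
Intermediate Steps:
f = -56 (f = ((78 + 95) + 60) - 289 = (173 + 60) - 289 = 233 - 289 = -56)
(-1566 + f)² = (-1566 - 56)² = (-1622)² = 2630884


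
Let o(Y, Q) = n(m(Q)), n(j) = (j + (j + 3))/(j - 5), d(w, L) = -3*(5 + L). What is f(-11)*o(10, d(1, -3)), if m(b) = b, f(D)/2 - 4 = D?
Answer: -126/11 ≈ -11.455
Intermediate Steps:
f(D) = 8 + 2*D
d(w, L) = -15 - 3*L
n(j) = (3 + 2*j)/(-5 + j) (n(j) = (j + (3 + j))/(-5 + j) = (3 + 2*j)/(-5 + j))
o(Y, Q) = (3 + 2*Q)/(-5 + Q)
f(-11)*o(10, d(1, -3)) = (8 + 2*(-11))*((3 + 2*(-15 - 3*(-3)))/(-5 + (-15 - 3*(-3)))) = (8 - 22)*((3 + 2*(-15 + 9))/(-5 + (-15 + 9))) = -14*(3 + 2*(-6))/(-5 - 6) = -14*(3 - 12)/(-11) = -(-14)*(-9)/11 = -14*9/11 = -126/11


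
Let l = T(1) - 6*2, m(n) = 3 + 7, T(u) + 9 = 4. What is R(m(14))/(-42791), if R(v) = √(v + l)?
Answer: -I*√7/42791 ≈ -6.183e-5*I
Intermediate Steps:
T(u) = -5 (T(u) = -9 + 4 = -5)
m(n) = 10
l = -17 (l = -5 - 6*2 = -5 - 12 = -17)
R(v) = √(-17 + v) (R(v) = √(v - 17) = √(-17 + v))
R(m(14))/(-42791) = √(-17 + 10)/(-42791) = √(-7)*(-1/42791) = (I*√7)*(-1/42791) = -I*√7/42791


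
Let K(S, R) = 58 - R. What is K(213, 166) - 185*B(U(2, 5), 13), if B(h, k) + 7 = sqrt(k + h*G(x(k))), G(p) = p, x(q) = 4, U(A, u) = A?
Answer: 1187 - 185*sqrt(21) ≈ 339.22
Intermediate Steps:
B(h, k) = -7 + sqrt(k + 4*h) (B(h, k) = -7 + sqrt(k + h*4) = -7 + sqrt(k + 4*h))
K(213, 166) - 185*B(U(2, 5), 13) = (58 - 1*166) - 185*(-7 + sqrt(13 + 4*2)) = (58 - 166) - 185*(-7 + sqrt(13 + 8)) = -108 - 185*(-7 + sqrt(21)) = -108 + (1295 - 185*sqrt(21)) = 1187 - 185*sqrt(21)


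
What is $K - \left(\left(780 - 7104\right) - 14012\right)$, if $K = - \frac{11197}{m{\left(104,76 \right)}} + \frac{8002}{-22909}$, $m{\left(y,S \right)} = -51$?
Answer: $\frac{24015852595}{1168359} \approx 20555.0$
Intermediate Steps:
$K = \frac{256103971}{1168359}$ ($K = - \frac{11197}{-51} + \frac{8002}{-22909} = \left(-11197\right) \left(- \frac{1}{51}\right) + 8002 \left(- \frac{1}{22909}\right) = \frac{11197}{51} - \frac{8002}{22909} = \frac{256103971}{1168359} \approx 219.2$)
$K - \left(\left(780 - 7104\right) - 14012\right) = \frac{256103971}{1168359} - \left(\left(780 - 7104\right) - 14012\right) = \frac{256103971}{1168359} - \left(-6324 - 14012\right) = \frac{256103971}{1168359} - -20336 = \frac{256103971}{1168359} + 20336 = \frac{24015852595}{1168359}$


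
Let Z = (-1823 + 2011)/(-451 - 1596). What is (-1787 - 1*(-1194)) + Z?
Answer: -1214059/2047 ≈ -593.09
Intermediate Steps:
Z = -188/2047 (Z = 188/(-2047) = 188*(-1/2047) = -188/2047 ≈ -0.091842)
(-1787 - 1*(-1194)) + Z = (-1787 - 1*(-1194)) - 188/2047 = (-1787 + 1194) - 188/2047 = -593 - 188/2047 = -1214059/2047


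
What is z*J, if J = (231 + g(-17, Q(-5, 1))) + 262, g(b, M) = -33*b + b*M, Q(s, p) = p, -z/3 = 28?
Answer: -87108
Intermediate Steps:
z = -84 (z = -3*28 = -84)
g(b, M) = -33*b + M*b
J = 1037 (J = (231 - 17*(-33 + 1)) + 262 = (231 - 17*(-32)) + 262 = (231 + 544) + 262 = 775 + 262 = 1037)
z*J = -84*1037 = -87108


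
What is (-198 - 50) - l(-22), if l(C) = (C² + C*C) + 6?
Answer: -1222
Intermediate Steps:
l(C) = 6 + 2*C² (l(C) = (C² + C²) + 6 = 2*C² + 6 = 6 + 2*C²)
(-198 - 50) - l(-22) = (-198 - 50) - (6 + 2*(-22)²) = -248 - (6 + 2*484) = -248 - (6 + 968) = -248 - 1*974 = -248 - 974 = -1222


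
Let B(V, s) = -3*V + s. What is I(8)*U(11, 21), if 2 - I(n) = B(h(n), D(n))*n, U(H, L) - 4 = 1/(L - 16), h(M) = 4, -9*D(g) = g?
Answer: 6622/15 ≈ 441.47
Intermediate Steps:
D(g) = -g/9
B(V, s) = s - 3*V
U(H, L) = 4 + 1/(-16 + L) (U(H, L) = 4 + 1/(L - 16) = 4 + 1/(-16 + L))
I(n) = 2 - n*(-12 - n/9) (I(n) = 2 - (-n/9 - 3*4)*n = 2 - (-n/9 - 12)*n = 2 - (-12 - n/9)*n = 2 - n*(-12 - n/9))
I(8)*U(11, 21) = (2 + (1/9)*8*(108 + 8))*((-63 + 4*21)/(-16 + 21)) = (2 + (1/9)*8*116)*((-63 + 84)/5) = (2 + 928/9)*((1/5)*21) = (946/9)*(21/5) = 6622/15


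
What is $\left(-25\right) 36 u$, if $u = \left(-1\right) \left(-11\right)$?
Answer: $-9900$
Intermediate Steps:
$u = 11$
$\left(-25\right) 36 u = \left(-25\right) 36 \cdot 11 = \left(-900\right) 11 = -9900$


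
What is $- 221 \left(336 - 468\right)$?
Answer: $29172$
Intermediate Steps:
$- 221 \left(336 - 468\right) = \left(-221\right) \left(-132\right) = 29172$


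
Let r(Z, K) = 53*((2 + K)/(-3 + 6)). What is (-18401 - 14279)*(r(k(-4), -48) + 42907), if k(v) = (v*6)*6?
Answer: -4126928440/3 ≈ -1.3756e+9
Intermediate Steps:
k(v) = 36*v (k(v) = (6*v)*6 = 36*v)
r(Z, K) = 106/3 + 53*K/3 (r(Z, K) = 53*((2 + K)/3) = 53*((2 + K)*(⅓)) = 53*(⅔ + K/3) = 106/3 + 53*K/3)
(-18401 - 14279)*(r(k(-4), -48) + 42907) = (-18401 - 14279)*((106/3 + (53/3)*(-48)) + 42907) = -32680*((106/3 - 848) + 42907) = -32680*(-2438/3 + 42907) = -32680*126283/3 = -4126928440/3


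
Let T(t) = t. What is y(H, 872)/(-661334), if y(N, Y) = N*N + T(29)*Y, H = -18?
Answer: -12806/330667 ≈ -0.038728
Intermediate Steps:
y(N, Y) = N² + 29*Y (y(N, Y) = N*N + 29*Y = N² + 29*Y)
y(H, 872)/(-661334) = ((-18)² + 29*872)/(-661334) = (324 + 25288)*(-1/661334) = 25612*(-1/661334) = -12806/330667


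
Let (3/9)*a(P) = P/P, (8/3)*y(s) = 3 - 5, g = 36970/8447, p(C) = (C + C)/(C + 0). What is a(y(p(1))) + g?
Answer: 62311/8447 ≈ 7.3767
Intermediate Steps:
p(C) = 2 (p(C) = (2*C)/C = 2)
g = 36970/8447 (g = 36970*(1/8447) = 36970/8447 ≈ 4.3767)
y(s) = -¾ (y(s) = 3*(3 - 5)/8 = (3/8)*(-2) = -¾)
a(P) = 3 (a(P) = 3*(P/P) = 3*1 = 3)
a(y(p(1))) + g = 3 + 36970/8447 = 62311/8447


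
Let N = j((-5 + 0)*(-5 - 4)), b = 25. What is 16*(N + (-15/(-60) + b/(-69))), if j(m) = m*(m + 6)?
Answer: 2533556/69 ≈ 36718.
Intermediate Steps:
j(m) = m*(6 + m)
N = 2295 (N = ((-5 + 0)*(-5 - 4))*(6 + (-5 + 0)*(-5 - 4)) = (-5*(-9))*(6 - 5*(-9)) = 45*(6 + 45) = 45*51 = 2295)
16*(N + (-15/(-60) + b/(-69))) = 16*(2295 + (-15/(-60) + 25/(-69))) = 16*(2295 + (-15*(-1/60) + 25*(-1/69))) = 16*(2295 + (1/4 - 25/69)) = 16*(2295 - 31/276) = 16*(633389/276) = 2533556/69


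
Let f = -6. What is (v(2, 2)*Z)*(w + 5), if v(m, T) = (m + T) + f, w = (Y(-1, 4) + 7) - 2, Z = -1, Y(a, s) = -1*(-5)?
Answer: 30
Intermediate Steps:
Y(a, s) = 5
w = 10 (w = (5 + 7) - 2 = 12 - 2 = 10)
v(m, T) = -6 + T + m (v(m, T) = (m + T) - 6 = (T + m) - 6 = -6 + T + m)
(v(2, 2)*Z)*(w + 5) = ((-6 + 2 + 2)*(-1))*(10 + 5) = -2*(-1)*15 = 2*15 = 30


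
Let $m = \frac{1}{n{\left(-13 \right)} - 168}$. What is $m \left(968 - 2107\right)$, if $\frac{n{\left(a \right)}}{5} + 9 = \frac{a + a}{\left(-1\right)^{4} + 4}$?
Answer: $\frac{1139}{239} \approx 4.7657$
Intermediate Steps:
$n{\left(a \right)} = -45 + 2 a$ ($n{\left(a \right)} = -45 + 5 \frac{a + a}{\left(-1\right)^{4} + 4} = -45 + 5 \frac{2 a}{1 + 4} = -45 + 5 \frac{2 a}{5} = -45 + 2 a$)
$m = - \frac{1}{239}$ ($m = \frac{1}{\left(-45 + 2 \left(-13\right)\right) - 168} = \frac{1}{\left(-45 - 26\right) - 168} = \frac{1}{-71 - 168} = \frac{1}{-239} = - \frac{1}{239} \approx -0.0041841$)
$m \left(968 - 2107\right) = - \frac{968 - 2107}{239} = \left(- \frac{1}{239}\right) \left(-1139\right) = \frac{1139}{239}$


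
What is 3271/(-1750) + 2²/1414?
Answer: -329871/176750 ≈ -1.8663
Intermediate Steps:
3271/(-1750) + 2²/1414 = 3271*(-1/1750) + 4*(1/1414) = -3271/1750 + 2/707 = -329871/176750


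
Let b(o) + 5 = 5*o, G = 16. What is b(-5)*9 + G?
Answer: -254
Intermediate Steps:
b(o) = -5 + 5*o
b(-5)*9 + G = (-5 + 5*(-5))*9 + 16 = (-5 - 25)*9 + 16 = -30*9 + 16 = -270 + 16 = -254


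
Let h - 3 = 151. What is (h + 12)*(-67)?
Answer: -11122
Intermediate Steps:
h = 154 (h = 3 + 151 = 154)
(h + 12)*(-67) = (154 + 12)*(-67) = 166*(-67) = -11122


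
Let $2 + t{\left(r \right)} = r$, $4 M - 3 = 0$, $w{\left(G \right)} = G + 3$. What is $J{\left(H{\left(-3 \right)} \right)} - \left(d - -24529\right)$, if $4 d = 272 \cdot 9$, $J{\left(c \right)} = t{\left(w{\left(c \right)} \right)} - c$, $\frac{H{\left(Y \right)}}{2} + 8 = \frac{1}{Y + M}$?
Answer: $-25140$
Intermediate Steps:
$w{\left(G \right)} = 3 + G$
$M = \frac{3}{4}$ ($M = \frac{3}{4} + \frac{1}{4} \cdot 0 = \frac{3}{4} + 0 = \frac{3}{4} \approx 0.75$)
$t{\left(r \right)} = -2 + r$
$H{\left(Y \right)} = -16 + \frac{2}{\frac{3}{4} + Y}$ ($H{\left(Y \right)} = -16 + \frac{2}{Y + \frac{3}{4}} = -16 + \frac{2}{\frac{3}{4} + Y}$)
$J{\left(c \right)} = 1$ ($J{\left(c \right)} = \left(-2 + \left(3 + c\right)\right) - c = \left(1 + c\right) - c = 1$)
$d = 612$ ($d = \frac{272 \cdot 9}{4} = \frac{1}{4} \cdot 2448 = 612$)
$J{\left(H{\left(-3 \right)} \right)} - \left(d - -24529\right) = 1 - \left(612 - -24529\right) = 1 - \left(612 + 24529\right) = 1 - 25141 = -25140$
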